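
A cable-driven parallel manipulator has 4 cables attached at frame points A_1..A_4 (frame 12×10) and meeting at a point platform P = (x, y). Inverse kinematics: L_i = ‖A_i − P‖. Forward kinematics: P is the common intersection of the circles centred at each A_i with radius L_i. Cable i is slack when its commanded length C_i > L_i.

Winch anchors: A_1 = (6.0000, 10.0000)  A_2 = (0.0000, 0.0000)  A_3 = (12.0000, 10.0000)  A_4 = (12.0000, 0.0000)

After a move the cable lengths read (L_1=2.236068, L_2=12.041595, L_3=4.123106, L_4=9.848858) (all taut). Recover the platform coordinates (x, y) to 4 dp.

(8.0000, 9.0000)

circle eqns → linear via eq_j − eq_1; set c_j = A_j·A_j − L_j²
c_1 = 36.0000+100.0000−5.0000 = 131.0000
12.0000·x + 20.0000·y = c_1−c_2 = 276.0000
-12.0000·x + 0.0000·y = c_1−c_3 = -96.0000
-12.0000·x + 20.0000·y = c_1−c_4 = 84.0000
solve first two rows → x=8.0000, y=9.0000
check cable 4: ‖A_4−P‖² = 97.0000 ≈ L_4² = 97.0000 ✓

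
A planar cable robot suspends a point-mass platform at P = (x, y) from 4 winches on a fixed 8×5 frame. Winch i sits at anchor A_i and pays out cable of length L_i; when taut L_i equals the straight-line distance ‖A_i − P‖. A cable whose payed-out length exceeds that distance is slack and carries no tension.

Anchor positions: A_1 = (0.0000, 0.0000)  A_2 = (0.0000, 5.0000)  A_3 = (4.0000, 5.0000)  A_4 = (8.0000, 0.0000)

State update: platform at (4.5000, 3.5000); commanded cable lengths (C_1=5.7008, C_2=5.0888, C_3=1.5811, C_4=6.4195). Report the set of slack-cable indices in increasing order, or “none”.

2, 4

cable 1: √((-4.5000)²+(-3.5000)²)=5.7009, C_1=5.7008: taut
cable 2: √((-4.5000)²+(1.5000)²)=4.7434, C_2=5.0888: slack
cable 3: √((-0.5000)²+(1.5000)²)=1.5811, C_3=1.5811: taut
cable 4: √((3.5000)²+(-3.5000)²)=4.9497, C_4=6.4195: slack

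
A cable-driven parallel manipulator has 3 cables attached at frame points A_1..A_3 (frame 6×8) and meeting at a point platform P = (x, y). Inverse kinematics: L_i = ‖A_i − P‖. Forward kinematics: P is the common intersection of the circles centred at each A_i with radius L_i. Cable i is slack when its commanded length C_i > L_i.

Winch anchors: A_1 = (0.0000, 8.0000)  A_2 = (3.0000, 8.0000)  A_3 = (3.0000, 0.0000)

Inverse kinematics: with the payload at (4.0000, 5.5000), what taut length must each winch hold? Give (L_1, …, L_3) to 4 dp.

(4.7170, 2.6926, 5.5902)

cable 1: Δx=-4.0000, Δy=2.5000; L_1 = √(Δx²+Δy²) = 4.7170
cable 2: Δx=-1.0000, Δy=2.5000; L_2 = √(Δx²+Δy²) = 2.6926
cable 3: Δx=-1.0000, Δy=-5.5000; L_3 = √(Δx²+Δy²) = 5.5902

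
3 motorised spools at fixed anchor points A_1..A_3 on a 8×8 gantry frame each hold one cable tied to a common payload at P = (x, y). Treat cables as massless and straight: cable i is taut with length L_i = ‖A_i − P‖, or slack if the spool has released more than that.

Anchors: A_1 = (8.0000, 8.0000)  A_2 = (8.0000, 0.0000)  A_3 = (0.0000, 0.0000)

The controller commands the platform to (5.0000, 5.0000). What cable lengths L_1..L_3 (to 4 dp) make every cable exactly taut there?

cable 1: Δx=3.0000, Δy=3.0000; L_1 = √(Δx²+Δy²) = 4.2426
cable 2: Δx=3.0000, Δy=-5.0000; L_2 = √(Δx²+Δy²) = 5.8310
cable 3: Δx=-5.0000, Δy=-5.0000; L_3 = √(Δx²+Δy²) = 7.0711

(4.2426, 5.8310, 7.0711)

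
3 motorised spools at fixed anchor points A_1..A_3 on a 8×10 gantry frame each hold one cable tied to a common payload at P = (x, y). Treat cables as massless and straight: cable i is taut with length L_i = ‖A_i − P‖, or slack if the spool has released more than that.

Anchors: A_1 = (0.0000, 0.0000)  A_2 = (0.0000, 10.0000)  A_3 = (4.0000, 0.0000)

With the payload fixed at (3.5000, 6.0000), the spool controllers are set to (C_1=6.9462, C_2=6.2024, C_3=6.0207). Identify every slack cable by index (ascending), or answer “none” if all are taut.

cable 1: √((-3.5000)²+(-6.0000)²)=6.9462, C_1=6.9462: taut
cable 2: √((-3.5000)²+(4.0000)²)=5.3151, C_2=6.2024: slack
cable 3: √((0.5000)²+(-6.0000)²)=6.0208, C_3=6.0207: taut

2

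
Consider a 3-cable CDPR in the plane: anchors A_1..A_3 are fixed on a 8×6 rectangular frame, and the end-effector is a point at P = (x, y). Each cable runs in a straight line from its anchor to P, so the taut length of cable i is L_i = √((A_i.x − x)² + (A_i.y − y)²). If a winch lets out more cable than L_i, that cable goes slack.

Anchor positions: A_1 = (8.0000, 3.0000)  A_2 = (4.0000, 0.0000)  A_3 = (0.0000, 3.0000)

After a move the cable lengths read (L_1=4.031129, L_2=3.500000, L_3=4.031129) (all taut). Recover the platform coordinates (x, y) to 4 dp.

(4.0000, 3.5000)

each cable: (A_i−P)·(A_i−P) = L_i²; let k_i = ‖A_i‖²−L_i²
k_1 = 64.0000+9.0000−16.2500 = 56.7500
row 1: 8.0000x + 6.0000y = 53.0000  (k_2=3.7500)
row 2: 16.0000x + 0.0000y = 64.0000  (k_3=-7.2500)
Cramer on rows 1–2 → x = 4.0000, y = 3.5000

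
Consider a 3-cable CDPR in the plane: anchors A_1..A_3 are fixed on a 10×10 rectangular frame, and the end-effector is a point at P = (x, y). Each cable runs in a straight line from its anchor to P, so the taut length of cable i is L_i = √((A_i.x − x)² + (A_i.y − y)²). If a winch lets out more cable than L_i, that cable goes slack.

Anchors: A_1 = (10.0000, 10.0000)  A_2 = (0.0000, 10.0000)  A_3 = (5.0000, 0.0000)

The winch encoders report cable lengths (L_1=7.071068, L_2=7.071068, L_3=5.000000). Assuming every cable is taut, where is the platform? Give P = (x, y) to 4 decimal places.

(5.0000, 5.0000)

circle eqns → linear via eq_j − eq_1; set q_j = A_j·A_j − L_j²
q_1 = 100.0000+100.0000−50.0000 = 150.0000
20.0000·x + 0.0000·y = q_1−q_2 = 100.0000
10.0000·x + 20.0000·y = q_1−q_3 = 150.0000
solve first two rows → x=5.0000, y=5.0000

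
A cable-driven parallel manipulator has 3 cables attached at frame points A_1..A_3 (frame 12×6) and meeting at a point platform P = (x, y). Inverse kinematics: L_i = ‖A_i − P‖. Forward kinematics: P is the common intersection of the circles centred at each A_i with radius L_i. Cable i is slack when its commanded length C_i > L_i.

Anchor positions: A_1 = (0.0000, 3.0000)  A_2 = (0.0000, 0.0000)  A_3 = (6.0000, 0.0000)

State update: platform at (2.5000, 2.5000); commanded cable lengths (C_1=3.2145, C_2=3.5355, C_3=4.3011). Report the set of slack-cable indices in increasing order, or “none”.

1

cable 1: √((-2.5000)²+(0.5000)²)=2.5495, C_1=3.2145: slack
cable 2: √((-2.5000)²+(-2.5000)²)=3.5355, C_2=3.5355: taut
cable 3: √((3.5000)²+(-2.5000)²)=4.3012, C_3=4.3011: taut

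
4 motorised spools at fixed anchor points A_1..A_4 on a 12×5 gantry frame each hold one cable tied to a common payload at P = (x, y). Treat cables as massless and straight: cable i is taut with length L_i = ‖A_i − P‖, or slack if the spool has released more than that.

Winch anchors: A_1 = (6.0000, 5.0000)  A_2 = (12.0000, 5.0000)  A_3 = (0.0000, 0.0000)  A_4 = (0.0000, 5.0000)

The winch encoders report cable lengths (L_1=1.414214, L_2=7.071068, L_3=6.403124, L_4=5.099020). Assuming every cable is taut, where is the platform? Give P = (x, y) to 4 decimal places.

(5.0000, 4.0000)

circle eqns → linear via eq_j − eq_1; set c_j = A_j·A_j − L_j²
c_1 = 36.0000+25.0000−2.0000 = 59.0000
-12.0000·x + 0.0000·y = c_1−c_2 = -60.0000
12.0000·x + 10.0000·y = c_1−c_3 = 100.0000
12.0000·x + 0.0000·y = c_1−c_4 = 60.0000
solve first two rows → x=5.0000, y=4.0000
check cable 4: ‖A_4−P‖² = 26.0000 ≈ L_4² = 26.0000 ✓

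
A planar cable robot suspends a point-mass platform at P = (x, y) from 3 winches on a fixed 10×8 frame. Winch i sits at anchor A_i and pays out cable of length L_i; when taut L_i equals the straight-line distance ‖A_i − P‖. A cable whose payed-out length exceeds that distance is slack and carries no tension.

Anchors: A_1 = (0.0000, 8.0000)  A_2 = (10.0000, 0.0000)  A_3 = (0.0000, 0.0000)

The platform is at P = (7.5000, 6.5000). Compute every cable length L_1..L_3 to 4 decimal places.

L_1: Δ = A_1−P = (-7.5000, 1.5000) → ‖Δ‖ = √58.5000 = 7.6485
L_2: Δ = A_2−P = (2.5000, -6.5000) → ‖Δ‖ = √48.5000 = 6.9642
L_3: Δ = A_3−P = (-7.5000, -6.5000) → ‖Δ‖ = √98.5000 = 9.9247

(7.6485, 6.9642, 9.9247)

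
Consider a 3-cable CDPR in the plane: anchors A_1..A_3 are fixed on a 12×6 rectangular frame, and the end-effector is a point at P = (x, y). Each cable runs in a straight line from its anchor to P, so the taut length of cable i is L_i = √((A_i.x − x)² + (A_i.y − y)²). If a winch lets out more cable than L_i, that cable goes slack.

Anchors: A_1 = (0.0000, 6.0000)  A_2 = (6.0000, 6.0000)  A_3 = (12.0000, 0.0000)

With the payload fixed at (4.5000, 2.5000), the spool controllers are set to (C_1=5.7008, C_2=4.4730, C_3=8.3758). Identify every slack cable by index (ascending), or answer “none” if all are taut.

2, 3

i=1: geometric 5.7009 vs commanded 5.7008 ⇒ taut
i=2: geometric 3.8079 vs commanded 4.4730 ⇒ slack
i=3: geometric 7.9057 vs commanded 8.3758 ⇒ slack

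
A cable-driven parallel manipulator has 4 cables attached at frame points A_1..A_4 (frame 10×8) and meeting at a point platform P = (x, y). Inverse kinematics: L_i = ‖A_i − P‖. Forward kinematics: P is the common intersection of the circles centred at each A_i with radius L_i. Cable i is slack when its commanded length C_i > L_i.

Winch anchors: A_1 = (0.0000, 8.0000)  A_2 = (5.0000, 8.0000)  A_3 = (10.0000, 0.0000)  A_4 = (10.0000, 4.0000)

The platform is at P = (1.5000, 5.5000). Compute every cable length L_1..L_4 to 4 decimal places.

(2.9155, 4.3012, 10.1242, 8.6313)

cable 1: Δx=-1.5000, Δy=2.5000; L_1 = √(Δx²+Δy²) = 2.9155
cable 2: Δx=3.5000, Δy=2.5000; L_2 = √(Δx²+Δy²) = 4.3012
cable 3: Δx=8.5000, Δy=-5.5000; L_3 = √(Δx²+Δy²) = 10.1242
cable 4: Δx=8.5000, Δy=-1.5000; L_4 = √(Δx²+Δy²) = 8.6313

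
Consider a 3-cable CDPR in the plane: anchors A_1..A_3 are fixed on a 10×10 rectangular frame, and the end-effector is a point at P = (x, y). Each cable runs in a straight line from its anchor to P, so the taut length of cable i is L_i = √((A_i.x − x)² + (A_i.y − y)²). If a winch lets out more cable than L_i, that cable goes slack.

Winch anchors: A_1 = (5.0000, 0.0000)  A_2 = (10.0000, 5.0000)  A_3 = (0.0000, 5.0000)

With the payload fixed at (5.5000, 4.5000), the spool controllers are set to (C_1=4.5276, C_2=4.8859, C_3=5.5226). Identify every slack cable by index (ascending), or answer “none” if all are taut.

i=1: geometric 4.5277 vs commanded 4.5276 ⇒ taut
i=2: geometric 4.5277 vs commanded 4.8859 ⇒ slack
i=3: geometric 5.5227 vs commanded 5.5226 ⇒ taut

2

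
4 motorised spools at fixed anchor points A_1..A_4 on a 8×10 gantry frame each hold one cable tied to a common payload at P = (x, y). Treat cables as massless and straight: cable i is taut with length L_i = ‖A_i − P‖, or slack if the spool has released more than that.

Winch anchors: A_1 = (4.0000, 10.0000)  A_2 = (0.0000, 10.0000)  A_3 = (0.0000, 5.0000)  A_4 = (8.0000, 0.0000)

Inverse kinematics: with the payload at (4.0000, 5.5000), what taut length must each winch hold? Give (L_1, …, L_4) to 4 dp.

L_1 = √((4.0000−4.0000)² + (10.0000−5.5000)²) = 4.5000
L_2 = √((0.0000−4.0000)² + (10.0000−5.5000)²) = 6.0208
L_3 = √((0.0000−4.0000)² + (5.0000−5.5000)²) = 4.0311
L_4 = √((8.0000−4.0000)² + (0.0000−5.5000)²) = 6.8007

(4.5000, 6.0208, 4.0311, 6.8007)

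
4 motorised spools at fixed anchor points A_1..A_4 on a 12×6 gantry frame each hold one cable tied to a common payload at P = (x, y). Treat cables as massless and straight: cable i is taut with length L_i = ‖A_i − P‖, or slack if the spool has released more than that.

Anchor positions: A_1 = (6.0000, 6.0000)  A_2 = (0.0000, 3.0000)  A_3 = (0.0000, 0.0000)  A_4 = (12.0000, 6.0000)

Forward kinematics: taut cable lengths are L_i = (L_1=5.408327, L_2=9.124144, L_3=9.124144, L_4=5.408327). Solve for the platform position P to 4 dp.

expand ‖A_i−P‖²=L_i² and subtract eq 1 (k_i ≔ ‖A_i‖²−L_i²)
k_1 = 36.0000+36.0000−29.2500 = 42.7500
eq1−eq2 → [12.0000  6.0000]·P = 117.0000
eq1−eq3 → [12.0000  12.0000]·P = 126.0000
eq1−eq4 → [-12.0000  0.0000]·P = -108.0000
2×2 solve → P = (9.0000, 1.5000)
check cable 4: ‖A_4−P‖² = 29.2500 ≈ L_4² = 29.2500 ✓

(9.0000, 1.5000)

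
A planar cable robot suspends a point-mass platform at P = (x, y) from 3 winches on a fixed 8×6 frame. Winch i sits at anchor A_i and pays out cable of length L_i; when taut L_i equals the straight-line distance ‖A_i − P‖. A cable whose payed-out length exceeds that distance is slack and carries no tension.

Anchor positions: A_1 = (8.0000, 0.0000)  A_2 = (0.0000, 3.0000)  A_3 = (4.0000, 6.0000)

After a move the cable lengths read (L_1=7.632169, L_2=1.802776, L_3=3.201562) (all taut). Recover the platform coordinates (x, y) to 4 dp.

expand ‖A_i−P‖²=L_i² and subtract eq 1 (c_i ≔ ‖A_i‖²−L_i²)
c_1 = 64.0000+0.0000−58.2500 = 5.7500
eq1−eq2 → [16.0000  -6.0000]·P = 0.0000
eq1−eq3 → [8.0000  -12.0000]·P = -36.0000
2×2 solve → P = (1.5000, 4.0000)

(1.5000, 4.0000)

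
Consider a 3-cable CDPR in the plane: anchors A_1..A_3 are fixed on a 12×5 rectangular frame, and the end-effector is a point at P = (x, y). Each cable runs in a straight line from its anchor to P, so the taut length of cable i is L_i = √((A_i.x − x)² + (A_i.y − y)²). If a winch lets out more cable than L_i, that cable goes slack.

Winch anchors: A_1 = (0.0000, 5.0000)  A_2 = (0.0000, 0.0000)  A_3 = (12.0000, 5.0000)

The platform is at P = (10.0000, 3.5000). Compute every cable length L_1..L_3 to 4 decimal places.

L_1: Δ = A_1−P = (-10.0000, 1.5000) → ‖Δ‖ = √102.2500 = 10.1119
L_2: Δ = A_2−P = (-10.0000, -3.5000) → ‖Δ‖ = √112.2500 = 10.5948
L_3: Δ = A_3−P = (2.0000, 1.5000) → ‖Δ‖ = √6.2500 = 2.5000

(10.1119, 10.5948, 2.5000)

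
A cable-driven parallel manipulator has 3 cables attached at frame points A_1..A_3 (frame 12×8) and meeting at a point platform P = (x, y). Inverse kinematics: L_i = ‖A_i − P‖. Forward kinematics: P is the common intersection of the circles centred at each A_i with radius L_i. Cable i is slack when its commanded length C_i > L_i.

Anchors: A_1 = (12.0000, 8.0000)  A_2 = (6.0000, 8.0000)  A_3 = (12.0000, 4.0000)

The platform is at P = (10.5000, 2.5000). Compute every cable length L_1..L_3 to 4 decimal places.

(5.7009, 7.1063, 2.1213)

L_1: Δ = A_1−P = (1.5000, 5.5000) → ‖Δ‖ = √32.5000 = 5.7009
L_2: Δ = A_2−P = (-4.5000, 5.5000) → ‖Δ‖ = √50.5000 = 7.1063
L_3: Δ = A_3−P = (1.5000, 1.5000) → ‖Δ‖ = √4.5000 = 2.1213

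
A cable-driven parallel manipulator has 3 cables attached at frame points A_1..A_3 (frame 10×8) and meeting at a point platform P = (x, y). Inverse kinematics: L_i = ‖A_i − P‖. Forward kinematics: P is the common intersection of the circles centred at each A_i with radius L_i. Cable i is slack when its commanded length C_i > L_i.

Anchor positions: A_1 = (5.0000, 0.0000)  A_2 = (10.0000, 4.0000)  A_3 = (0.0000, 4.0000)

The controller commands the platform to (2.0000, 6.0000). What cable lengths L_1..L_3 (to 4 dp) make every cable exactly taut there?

L_1: Δ = A_1−P = (3.0000, -6.0000) → ‖Δ‖ = √45.0000 = 6.7082
L_2: Δ = A_2−P = (8.0000, -2.0000) → ‖Δ‖ = √68.0000 = 8.2462
L_3: Δ = A_3−P = (-2.0000, -2.0000) → ‖Δ‖ = √8.0000 = 2.8284

(6.7082, 8.2462, 2.8284)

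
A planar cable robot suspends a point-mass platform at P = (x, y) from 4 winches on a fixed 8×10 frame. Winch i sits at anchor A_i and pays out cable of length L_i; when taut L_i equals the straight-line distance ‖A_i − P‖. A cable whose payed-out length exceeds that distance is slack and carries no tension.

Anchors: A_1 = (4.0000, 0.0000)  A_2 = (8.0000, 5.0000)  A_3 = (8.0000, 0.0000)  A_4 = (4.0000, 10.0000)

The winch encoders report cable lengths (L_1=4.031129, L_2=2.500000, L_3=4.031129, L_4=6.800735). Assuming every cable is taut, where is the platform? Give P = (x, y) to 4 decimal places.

(6.0000, 3.5000)

each cable: (A_i−P)·(A_i−P) = L_i²; let c_i = ‖A_i‖²−L_i²
c_1 = 16.0000+0.0000−16.2500 = -0.2500
row 1: -8.0000x − 10.0000y = -83.0000  (c_2=82.7500)
row 2: -8.0000x + 0.0000y = -48.0000  (c_3=47.7500)
row 3: 0.0000x − 20.0000y = -70.0000  (c_4=69.7500)
Cramer on rows 1–2 → x = 6.0000, y = 3.5000
check cable 4: ‖A_4−P‖² = 46.2500 ≈ L_4² = 46.2500 ✓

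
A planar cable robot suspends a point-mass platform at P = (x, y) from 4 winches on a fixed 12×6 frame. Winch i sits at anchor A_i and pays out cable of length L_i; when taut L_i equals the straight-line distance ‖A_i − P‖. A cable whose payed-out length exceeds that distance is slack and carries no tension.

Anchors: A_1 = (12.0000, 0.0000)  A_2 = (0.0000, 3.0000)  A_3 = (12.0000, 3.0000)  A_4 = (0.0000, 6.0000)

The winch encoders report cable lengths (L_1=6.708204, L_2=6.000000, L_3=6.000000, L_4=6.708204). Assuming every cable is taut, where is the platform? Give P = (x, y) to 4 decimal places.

(6.0000, 3.0000)

circle eqns → linear via eq_j − eq_1; set c_j = A_j·A_j − L_j²
c_1 = 144.0000+0.0000−45.0000 = 99.0000
24.0000·x − 6.0000·y = c_1−c_2 = 126.0000
0.0000·x − 6.0000·y = c_1−c_3 = -18.0000
24.0000·x − 12.0000·y = c_1−c_4 = 108.0000
solve first two rows → x=6.0000, y=3.0000
check cable 4: ‖A_4−P‖² = 45.0000 ≈ L_4² = 45.0000 ✓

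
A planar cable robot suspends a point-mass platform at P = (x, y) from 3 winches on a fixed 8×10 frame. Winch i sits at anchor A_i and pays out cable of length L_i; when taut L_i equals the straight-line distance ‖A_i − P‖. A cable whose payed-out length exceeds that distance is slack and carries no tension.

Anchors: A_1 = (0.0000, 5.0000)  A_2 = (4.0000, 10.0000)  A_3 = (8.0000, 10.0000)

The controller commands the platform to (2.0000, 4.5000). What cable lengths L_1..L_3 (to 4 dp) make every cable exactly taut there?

(2.0616, 5.8523, 8.1394)

L_1 = √((0.0000−2.0000)² + (5.0000−4.5000)²) = 2.0616
L_2 = √((4.0000−2.0000)² + (10.0000−4.5000)²) = 5.8523
L_3 = √((8.0000−2.0000)² + (10.0000−4.5000)²) = 8.1394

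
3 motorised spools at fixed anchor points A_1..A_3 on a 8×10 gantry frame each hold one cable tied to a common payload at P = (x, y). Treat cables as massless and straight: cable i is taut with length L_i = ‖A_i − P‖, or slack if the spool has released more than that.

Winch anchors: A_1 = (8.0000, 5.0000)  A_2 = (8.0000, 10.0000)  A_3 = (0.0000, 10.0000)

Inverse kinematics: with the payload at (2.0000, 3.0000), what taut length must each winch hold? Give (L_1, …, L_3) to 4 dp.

(6.3246, 9.2195, 7.2801)

cable 1: Δx=6.0000, Δy=2.0000; L_1 = √(Δx²+Δy²) = 6.3246
cable 2: Δx=6.0000, Δy=7.0000; L_2 = √(Δx²+Δy²) = 9.2195
cable 3: Δx=-2.0000, Δy=7.0000; L_3 = √(Δx²+Δy²) = 7.2801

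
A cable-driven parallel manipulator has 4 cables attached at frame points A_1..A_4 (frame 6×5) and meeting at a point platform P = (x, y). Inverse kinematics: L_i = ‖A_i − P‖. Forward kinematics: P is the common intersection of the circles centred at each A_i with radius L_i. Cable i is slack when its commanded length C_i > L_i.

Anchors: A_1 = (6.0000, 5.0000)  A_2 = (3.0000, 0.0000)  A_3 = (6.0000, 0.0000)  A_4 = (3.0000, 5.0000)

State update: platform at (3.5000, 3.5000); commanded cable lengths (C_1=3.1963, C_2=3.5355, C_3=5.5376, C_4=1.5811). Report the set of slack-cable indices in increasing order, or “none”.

i=1: geometric 2.9155 vs commanded 3.1963 ⇒ slack
i=2: geometric 3.5355 vs commanded 3.5355 ⇒ taut
i=3: geometric 4.3012 vs commanded 5.5376 ⇒ slack
i=4: geometric 1.5811 vs commanded 1.5811 ⇒ taut

1, 3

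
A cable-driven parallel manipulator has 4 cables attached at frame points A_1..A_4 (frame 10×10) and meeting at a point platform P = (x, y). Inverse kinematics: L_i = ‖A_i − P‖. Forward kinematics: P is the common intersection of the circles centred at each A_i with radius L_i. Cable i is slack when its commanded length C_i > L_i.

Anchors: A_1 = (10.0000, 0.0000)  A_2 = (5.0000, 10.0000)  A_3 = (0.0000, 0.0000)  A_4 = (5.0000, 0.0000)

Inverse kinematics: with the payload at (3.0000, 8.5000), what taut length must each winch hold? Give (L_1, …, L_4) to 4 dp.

(11.0114, 2.5000, 9.0139, 8.7321)

L_1 = √((10.0000−3.0000)² + (0.0000−8.5000)²) = 11.0114
L_2 = √((5.0000−3.0000)² + (10.0000−8.5000)²) = 2.5000
L_3 = √((0.0000−3.0000)² + (0.0000−8.5000)²) = 9.0139
L_4 = √((5.0000−3.0000)² + (0.0000−8.5000)²) = 8.7321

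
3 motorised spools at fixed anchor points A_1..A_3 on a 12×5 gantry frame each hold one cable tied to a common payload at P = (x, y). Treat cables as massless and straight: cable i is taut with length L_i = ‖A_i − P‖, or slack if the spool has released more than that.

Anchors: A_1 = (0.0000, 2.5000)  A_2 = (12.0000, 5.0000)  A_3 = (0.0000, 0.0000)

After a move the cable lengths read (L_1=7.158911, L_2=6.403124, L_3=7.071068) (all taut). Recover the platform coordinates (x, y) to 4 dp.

circle eqns → linear via eq_j − eq_1; set c_j = A_j·A_j − L_j²
c_1 = 0.0000+6.2500−51.2500 = -45.0000
-24.0000·x − 5.0000·y = c_1−c_2 = -173.0000
0.0000·x + 5.0000·y = c_1−c_3 = 5.0000
solve first two rows → x=7.0000, y=1.0000

(7.0000, 1.0000)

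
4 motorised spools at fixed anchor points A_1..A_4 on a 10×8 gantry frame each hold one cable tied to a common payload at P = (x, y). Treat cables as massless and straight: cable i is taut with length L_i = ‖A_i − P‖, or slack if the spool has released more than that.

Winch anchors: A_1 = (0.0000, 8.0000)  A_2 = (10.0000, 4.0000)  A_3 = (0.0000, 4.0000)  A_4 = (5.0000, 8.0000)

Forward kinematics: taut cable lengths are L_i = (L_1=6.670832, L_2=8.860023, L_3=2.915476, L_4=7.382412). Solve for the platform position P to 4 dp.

(1.5000, 1.5000)

circle eqns → linear via eq_j − eq_1; set q_j = A_j·A_j − L_j²
q_1 = 0.0000+64.0000−44.5000 = 19.5000
-20.0000·x + 8.0000·y = q_1−q_2 = -18.0000
0.0000·x + 8.0000·y = q_1−q_3 = 12.0000
-10.0000·x + 0.0000·y = q_1−q_4 = -15.0000
solve first two rows → x=1.5000, y=1.5000
check cable 4: ‖A_4−P‖² = 54.5000 ≈ L_4² = 54.5000 ✓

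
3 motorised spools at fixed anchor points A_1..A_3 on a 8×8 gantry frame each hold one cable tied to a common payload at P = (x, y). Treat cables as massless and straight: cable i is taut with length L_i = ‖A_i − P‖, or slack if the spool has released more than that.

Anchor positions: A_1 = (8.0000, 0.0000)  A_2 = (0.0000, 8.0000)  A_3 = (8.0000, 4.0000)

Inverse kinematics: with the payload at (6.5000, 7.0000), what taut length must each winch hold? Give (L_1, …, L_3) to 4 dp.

cable 1: Δx=1.5000, Δy=-7.0000; L_1 = √(Δx²+Δy²) = 7.1589
cable 2: Δx=-6.5000, Δy=1.0000; L_2 = √(Δx²+Δy²) = 6.5765
cable 3: Δx=1.5000, Δy=-3.0000; L_3 = √(Δx²+Δy²) = 3.3541

(7.1589, 6.5765, 3.3541)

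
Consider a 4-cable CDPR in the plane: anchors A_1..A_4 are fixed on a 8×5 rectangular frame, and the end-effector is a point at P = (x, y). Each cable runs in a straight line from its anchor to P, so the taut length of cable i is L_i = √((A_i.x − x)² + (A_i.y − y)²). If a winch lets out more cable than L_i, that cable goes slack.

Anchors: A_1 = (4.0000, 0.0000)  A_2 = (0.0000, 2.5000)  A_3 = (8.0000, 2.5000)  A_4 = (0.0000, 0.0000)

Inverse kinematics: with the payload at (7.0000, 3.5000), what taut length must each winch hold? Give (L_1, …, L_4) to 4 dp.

(4.6098, 7.0711, 1.4142, 7.8262)

L_1: Δ = A_1−P = (-3.0000, -3.5000) → ‖Δ‖ = √21.2500 = 4.6098
L_2: Δ = A_2−P = (-7.0000, -1.0000) → ‖Δ‖ = √50.0000 = 7.0711
L_3: Δ = A_3−P = (1.0000, -1.0000) → ‖Δ‖ = √2.0000 = 1.4142
L_4: Δ = A_4−P = (-7.0000, -3.5000) → ‖Δ‖ = √61.2500 = 7.8262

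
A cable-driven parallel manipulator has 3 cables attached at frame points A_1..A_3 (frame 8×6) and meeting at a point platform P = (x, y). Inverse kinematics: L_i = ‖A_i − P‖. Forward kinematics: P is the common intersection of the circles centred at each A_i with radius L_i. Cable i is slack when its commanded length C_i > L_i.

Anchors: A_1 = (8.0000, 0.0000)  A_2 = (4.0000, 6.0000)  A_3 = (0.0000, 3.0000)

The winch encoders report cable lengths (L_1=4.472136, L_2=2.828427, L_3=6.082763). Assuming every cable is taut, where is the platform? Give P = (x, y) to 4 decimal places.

each cable: (A_i−P)·(A_i−P) = L_i²; let c_i = ‖A_i‖²−L_i²
c_1 = 64.0000+0.0000−20.0000 = 44.0000
row 1: 8.0000x − 12.0000y = 0.0000  (c_2=44.0000)
row 2: 16.0000x − 6.0000y = 72.0000  (c_3=-28.0000)
Cramer on rows 1–2 → x = 6.0000, y = 4.0000

(6.0000, 4.0000)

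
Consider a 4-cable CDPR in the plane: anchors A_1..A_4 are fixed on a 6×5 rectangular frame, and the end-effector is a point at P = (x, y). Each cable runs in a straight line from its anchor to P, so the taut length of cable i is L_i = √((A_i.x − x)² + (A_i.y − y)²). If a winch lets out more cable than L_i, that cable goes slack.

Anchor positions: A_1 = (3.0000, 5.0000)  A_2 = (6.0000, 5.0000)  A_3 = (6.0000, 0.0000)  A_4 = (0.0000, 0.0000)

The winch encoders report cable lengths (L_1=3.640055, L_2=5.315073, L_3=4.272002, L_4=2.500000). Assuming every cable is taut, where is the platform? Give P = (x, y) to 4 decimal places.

(2.0000, 1.5000)

expand ‖A_i−P‖²=L_i² and subtract eq 1 (q_i ≔ ‖A_i‖²−L_i²)
q_1 = 9.0000+25.0000−13.2500 = 20.7500
eq1−eq2 → [-6.0000  0.0000]·P = -12.0000
eq1−eq3 → [-6.0000  10.0000]·P = 3.0000
eq1−eq4 → [6.0000  10.0000]·P = 27.0000
2×2 solve → P = (2.0000, 1.5000)
check cable 4: ‖A_4−P‖² = 6.2500 ≈ L_4² = 6.2500 ✓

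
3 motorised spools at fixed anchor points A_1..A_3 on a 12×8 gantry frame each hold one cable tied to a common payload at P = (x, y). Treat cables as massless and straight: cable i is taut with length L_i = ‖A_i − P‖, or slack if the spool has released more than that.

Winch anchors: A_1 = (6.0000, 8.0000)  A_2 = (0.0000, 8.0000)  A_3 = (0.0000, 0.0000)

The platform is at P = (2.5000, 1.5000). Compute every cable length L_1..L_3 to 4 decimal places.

(7.3824, 6.9642, 2.9155)

L_1 = √((6.0000−2.5000)² + (8.0000−1.5000)²) = 7.3824
L_2 = √((0.0000−2.5000)² + (8.0000−1.5000)²) = 6.9642
L_3 = √((0.0000−2.5000)² + (0.0000−1.5000)²) = 2.9155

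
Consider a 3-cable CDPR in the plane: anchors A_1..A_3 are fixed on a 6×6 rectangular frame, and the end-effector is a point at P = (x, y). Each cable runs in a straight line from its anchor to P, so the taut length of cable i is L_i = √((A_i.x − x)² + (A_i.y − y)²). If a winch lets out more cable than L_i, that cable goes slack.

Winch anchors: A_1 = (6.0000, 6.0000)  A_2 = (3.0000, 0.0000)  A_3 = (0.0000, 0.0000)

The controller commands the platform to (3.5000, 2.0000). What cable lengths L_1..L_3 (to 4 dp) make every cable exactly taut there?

L_1: Δ = A_1−P = (2.5000, 4.0000) → ‖Δ‖ = √22.2500 = 4.7170
L_2: Δ = A_2−P = (-0.5000, -2.0000) → ‖Δ‖ = √4.2500 = 2.0616
L_3: Δ = A_3−P = (-3.5000, -2.0000) → ‖Δ‖ = √16.2500 = 4.0311

(4.7170, 2.0616, 4.0311)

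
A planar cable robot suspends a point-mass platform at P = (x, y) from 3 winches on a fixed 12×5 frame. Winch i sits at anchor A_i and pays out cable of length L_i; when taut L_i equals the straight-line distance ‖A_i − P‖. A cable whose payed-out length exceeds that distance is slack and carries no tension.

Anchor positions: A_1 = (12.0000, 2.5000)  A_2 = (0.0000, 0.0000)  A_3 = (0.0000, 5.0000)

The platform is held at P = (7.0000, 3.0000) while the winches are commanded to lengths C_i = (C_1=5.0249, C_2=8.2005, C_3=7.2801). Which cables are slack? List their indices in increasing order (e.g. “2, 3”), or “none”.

2

cable 1: √((5.0000)²+(-0.5000)²)=5.0249, C_1=5.0249: taut
cable 2: √((-7.0000)²+(-3.0000)²)=7.6158, C_2=8.2005: slack
cable 3: √((-7.0000)²+(2.0000)²)=7.2801, C_3=7.2801: taut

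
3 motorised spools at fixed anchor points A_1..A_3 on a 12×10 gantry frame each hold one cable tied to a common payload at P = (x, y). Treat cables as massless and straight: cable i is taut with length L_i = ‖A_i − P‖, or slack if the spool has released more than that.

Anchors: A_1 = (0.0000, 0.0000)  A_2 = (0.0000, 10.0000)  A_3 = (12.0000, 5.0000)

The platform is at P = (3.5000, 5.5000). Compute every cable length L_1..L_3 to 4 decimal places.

(6.5192, 5.7009, 8.5147)

cable 1: Δx=-3.5000, Δy=-5.5000; L_1 = √(Δx²+Δy²) = 6.5192
cable 2: Δx=-3.5000, Δy=4.5000; L_2 = √(Δx²+Δy²) = 5.7009
cable 3: Δx=8.5000, Δy=-0.5000; L_3 = √(Δx²+Δy²) = 8.5147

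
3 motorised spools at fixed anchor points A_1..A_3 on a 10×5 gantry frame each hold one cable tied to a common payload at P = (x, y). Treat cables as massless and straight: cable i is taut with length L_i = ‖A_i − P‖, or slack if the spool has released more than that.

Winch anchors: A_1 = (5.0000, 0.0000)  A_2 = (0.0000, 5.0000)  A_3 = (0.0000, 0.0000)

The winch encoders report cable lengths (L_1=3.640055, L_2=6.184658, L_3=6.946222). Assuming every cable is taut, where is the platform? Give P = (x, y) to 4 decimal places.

each cable: (A_i−P)·(A_i−P) = L_i²; let k_i = ‖A_i‖²−L_i²
k_1 = 25.0000+0.0000−13.2500 = 11.7500
row 1: 10.0000x − 10.0000y = 25.0000  (k_2=-13.2500)
row 2: 10.0000x + 0.0000y = 60.0000  (k_3=-48.2500)
Cramer on rows 1–2 → x = 6.0000, y = 3.5000

(6.0000, 3.5000)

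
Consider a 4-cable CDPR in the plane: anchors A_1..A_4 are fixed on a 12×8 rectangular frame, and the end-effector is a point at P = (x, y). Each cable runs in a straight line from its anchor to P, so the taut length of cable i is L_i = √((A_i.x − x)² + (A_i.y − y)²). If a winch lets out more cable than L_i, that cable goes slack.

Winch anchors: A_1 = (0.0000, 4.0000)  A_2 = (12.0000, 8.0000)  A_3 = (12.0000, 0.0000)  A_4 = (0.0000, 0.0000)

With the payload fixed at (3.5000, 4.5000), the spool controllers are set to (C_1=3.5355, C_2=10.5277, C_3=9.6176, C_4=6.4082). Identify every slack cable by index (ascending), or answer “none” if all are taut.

cable 1: √((-3.5000)²+(-0.5000)²)=3.5355, C_1=3.5355: taut
cable 2: √((8.5000)²+(3.5000)²)=9.1924, C_2=10.5277: slack
cable 3: √((8.5000)²+(-4.5000)²)=9.6177, C_3=9.6176: taut
cable 4: √((-3.5000)²+(-4.5000)²)=5.7009, C_4=6.4082: slack

2, 4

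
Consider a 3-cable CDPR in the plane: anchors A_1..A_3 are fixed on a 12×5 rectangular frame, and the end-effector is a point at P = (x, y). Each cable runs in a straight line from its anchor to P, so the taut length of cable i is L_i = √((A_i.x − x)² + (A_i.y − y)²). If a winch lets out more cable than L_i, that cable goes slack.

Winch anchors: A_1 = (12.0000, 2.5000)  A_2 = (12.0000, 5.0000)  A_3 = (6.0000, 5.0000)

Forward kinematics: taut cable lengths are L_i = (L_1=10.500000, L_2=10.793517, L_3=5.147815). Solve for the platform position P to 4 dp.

circle eqns → linear via eq_j − eq_1; set k_j = A_j·A_j − L_j²
k_1 = 144.0000+6.2500−110.2500 = 40.0000
0.0000·x − 5.0000·y = k_1−k_2 = -12.5000
12.0000·x − 5.0000·y = k_1−k_3 = 5.5000
solve first two rows → x=1.5000, y=2.5000

(1.5000, 2.5000)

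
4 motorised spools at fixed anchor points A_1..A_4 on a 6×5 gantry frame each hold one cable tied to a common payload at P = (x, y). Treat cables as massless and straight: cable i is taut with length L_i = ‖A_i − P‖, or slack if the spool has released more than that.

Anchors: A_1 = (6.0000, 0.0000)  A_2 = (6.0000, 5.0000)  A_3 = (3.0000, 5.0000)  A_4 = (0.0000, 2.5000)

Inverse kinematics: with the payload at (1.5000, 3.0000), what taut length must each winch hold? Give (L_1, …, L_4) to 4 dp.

(5.4083, 4.9244, 2.5000, 1.5811)

cable 1: Δx=4.5000, Δy=-3.0000; L_1 = √(Δx²+Δy²) = 5.4083
cable 2: Δx=4.5000, Δy=2.0000; L_2 = √(Δx²+Δy²) = 4.9244
cable 3: Δx=1.5000, Δy=2.0000; L_3 = √(Δx²+Δy²) = 2.5000
cable 4: Δx=-1.5000, Δy=-0.5000; L_4 = √(Δx²+Δy²) = 1.5811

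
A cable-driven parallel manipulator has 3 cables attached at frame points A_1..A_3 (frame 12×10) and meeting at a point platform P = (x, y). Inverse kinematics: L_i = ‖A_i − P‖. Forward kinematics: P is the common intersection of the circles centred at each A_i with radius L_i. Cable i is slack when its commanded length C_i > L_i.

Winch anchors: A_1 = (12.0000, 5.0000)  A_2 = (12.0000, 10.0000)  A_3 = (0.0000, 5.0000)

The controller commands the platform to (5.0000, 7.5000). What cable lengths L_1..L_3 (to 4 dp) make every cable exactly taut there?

(7.4330, 7.4330, 5.5902)

L_1: Δ = A_1−P = (7.0000, -2.5000) → ‖Δ‖ = √55.2500 = 7.4330
L_2: Δ = A_2−P = (7.0000, 2.5000) → ‖Δ‖ = √55.2500 = 7.4330
L_3: Δ = A_3−P = (-5.0000, -2.5000) → ‖Δ‖ = √31.2500 = 5.5902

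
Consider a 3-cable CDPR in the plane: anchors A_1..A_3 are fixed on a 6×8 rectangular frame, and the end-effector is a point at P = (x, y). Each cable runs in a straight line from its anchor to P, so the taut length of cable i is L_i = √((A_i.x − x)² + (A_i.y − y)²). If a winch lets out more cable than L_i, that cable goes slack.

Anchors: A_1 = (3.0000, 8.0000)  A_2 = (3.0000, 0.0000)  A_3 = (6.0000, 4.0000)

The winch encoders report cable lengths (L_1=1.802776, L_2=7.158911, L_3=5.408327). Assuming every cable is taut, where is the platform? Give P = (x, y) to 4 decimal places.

expand ‖A_i−P‖²=L_i² and subtract eq 1 (k_i ≔ ‖A_i‖²−L_i²)
k_1 = 9.0000+64.0000−3.2500 = 69.7500
eq1−eq2 → [0.0000  16.0000]·P = 112.0000
eq1−eq3 → [-6.0000  8.0000]·P = 47.0000
2×2 solve → P = (1.5000, 7.0000)

(1.5000, 7.0000)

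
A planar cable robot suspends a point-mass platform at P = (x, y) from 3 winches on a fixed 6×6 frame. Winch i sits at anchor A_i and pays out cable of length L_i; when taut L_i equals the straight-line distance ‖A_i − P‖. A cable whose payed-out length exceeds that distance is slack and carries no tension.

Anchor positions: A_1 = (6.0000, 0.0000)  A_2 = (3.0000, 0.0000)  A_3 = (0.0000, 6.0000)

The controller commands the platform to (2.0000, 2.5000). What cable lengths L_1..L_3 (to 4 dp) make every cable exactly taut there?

(4.7170, 2.6926, 4.0311)

L_1 = √((6.0000−2.0000)² + (0.0000−2.5000)²) = 4.7170
L_2 = √((3.0000−2.0000)² + (0.0000−2.5000)²) = 2.6926
L_3 = √((0.0000−2.0000)² + (6.0000−2.5000)²) = 4.0311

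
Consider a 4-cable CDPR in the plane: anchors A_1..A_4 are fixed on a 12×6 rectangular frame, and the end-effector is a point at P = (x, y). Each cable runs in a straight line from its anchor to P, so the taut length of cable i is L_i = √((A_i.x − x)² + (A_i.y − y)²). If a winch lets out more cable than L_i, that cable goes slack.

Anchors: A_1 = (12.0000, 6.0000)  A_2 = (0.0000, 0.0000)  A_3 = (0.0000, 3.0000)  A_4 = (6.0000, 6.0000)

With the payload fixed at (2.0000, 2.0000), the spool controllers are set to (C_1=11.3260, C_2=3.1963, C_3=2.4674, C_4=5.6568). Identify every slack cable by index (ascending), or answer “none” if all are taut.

1, 2, 3

cable 1: L_1 = ‖A_1−P‖ = 10.7703;  C_1 = 11.3260 → slack
cable 2: L_2 = ‖A_2−P‖ = 2.8284;  C_2 = 3.1963 → slack
cable 3: L_3 = ‖A_3−P‖ = 2.2361;  C_3 = 2.4674 → slack
cable 4: L_4 = ‖A_4−P‖ = 5.6569;  C_4 = 5.6568 → taut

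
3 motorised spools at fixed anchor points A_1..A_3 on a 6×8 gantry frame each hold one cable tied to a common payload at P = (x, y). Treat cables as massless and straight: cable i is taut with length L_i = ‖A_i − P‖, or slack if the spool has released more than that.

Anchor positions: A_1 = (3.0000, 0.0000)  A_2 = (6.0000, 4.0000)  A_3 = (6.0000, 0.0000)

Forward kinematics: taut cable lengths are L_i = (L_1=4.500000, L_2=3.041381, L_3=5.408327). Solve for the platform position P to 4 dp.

expand ‖A_i−P‖²=L_i² and subtract eq 1 (q_i ≔ ‖A_i‖²−L_i²)
q_1 = 9.0000+0.0000−20.2500 = -11.2500
eq1−eq2 → [-6.0000  -8.0000]·P = -54.0000
eq1−eq3 → [-6.0000  0.0000]·P = -18.0000
2×2 solve → P = (3.0000, 4.5000)

(3.0000, 4.5000)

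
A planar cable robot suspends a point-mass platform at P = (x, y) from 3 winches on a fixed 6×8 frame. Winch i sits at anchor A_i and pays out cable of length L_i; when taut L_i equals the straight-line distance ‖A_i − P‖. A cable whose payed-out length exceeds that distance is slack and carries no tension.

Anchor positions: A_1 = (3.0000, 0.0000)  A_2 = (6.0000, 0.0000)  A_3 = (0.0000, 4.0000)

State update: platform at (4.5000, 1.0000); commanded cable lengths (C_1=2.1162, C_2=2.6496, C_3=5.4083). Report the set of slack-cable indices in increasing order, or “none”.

1, 2

cable 1: √((-1.5000)²+(-1.0000)²)=1.8028, C_1=2.1162: slack
cable 2: √((1.5000)²+(-1.0000)²)=1.8028, C_2=2.6496: slack
cable 3: √((-4.5000)²+(3.0000)²)=5.4083, C_3=5.4083: taut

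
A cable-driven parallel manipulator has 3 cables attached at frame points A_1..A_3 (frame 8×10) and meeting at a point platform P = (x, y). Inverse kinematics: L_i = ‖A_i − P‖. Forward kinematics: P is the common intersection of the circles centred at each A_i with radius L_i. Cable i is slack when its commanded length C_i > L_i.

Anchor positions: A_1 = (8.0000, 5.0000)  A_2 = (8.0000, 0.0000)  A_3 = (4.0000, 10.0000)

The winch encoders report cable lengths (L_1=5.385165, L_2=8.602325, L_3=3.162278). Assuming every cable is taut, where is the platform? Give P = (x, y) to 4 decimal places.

(3.0000, 7.0000)

expand ‖A_i−P‖²=L_i² and subtract eq 1 (c_i ≔ ‖A_i‖²−L_i²)
c_1 = 64.0000+25.0000−29.0000 = 60.0000
eq1−eq2 → [0.0000  10.0000]·P = 70.0000
eq1−eq3 → [8.0000  -10.0000]·P = -46.0000
2×2 solve → P = (3.0000, 7.0000)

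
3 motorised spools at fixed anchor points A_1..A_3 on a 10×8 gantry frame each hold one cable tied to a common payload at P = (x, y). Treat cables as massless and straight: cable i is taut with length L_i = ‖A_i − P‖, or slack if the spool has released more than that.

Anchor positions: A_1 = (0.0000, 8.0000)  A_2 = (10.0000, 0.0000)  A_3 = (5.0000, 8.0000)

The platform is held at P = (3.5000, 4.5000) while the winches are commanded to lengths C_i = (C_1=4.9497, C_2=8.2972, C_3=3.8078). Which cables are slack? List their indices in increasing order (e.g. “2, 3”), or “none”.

i=1: geometric 4.9497 vs commanded 4.9497 ⇒ taut
i=2: geometric 7.9057 vs commanded 8.2972 ⇒ slack
i=3: geometric 3.8079 vs commanded 3.8078 ⇒ taut

2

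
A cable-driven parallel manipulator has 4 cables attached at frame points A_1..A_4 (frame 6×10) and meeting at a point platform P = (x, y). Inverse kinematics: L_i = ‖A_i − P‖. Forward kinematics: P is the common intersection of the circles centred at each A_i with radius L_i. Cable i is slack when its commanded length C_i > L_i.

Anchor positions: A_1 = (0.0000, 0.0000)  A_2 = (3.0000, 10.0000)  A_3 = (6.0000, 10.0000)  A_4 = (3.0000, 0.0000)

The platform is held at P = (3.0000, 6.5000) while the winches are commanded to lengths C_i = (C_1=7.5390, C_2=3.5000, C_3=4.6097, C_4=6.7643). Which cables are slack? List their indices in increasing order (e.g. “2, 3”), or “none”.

i=1: geometric 7.1589 vs commanded 7.5390 ⇒ slack
i=2: geometric 3.5000 vs commanded 3.5000 ⇒ taut
i=3: geometric 4.6098 vs commanded 4.6097 ⇒ taut
i=4: geometric 6.5000 vs commanded 6.7643 ⇒ slack

1, 4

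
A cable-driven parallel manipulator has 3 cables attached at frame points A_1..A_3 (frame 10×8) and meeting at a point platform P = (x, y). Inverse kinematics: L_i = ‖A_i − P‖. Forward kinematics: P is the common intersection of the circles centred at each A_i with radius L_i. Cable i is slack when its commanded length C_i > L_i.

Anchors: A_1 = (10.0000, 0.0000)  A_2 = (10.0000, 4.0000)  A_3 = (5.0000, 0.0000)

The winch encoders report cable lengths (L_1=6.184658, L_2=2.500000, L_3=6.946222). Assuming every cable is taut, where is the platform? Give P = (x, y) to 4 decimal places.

(8.5000, 6.0000)

circle eqns → linear via eq_j − eq_1; set k_j = A_j·A_j − L_j²
k_1 = 100.0000+0.0000−38.2500 = 61.7500
0.0000·x − 8.0000·y = k_1−k_2 = -48.0000
10.0000·x + 0.0000·y = k_1−k_3 = 85.0000
solve first two rows → x=8.5000, y=6.0000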